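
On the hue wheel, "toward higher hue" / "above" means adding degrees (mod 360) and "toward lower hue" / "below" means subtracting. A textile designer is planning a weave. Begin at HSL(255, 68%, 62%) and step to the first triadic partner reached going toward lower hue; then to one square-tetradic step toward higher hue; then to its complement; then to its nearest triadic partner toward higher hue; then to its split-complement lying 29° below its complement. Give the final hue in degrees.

−120° (triadic ↓): 255 − 120 = 135°
+90° (square ↑): 135 + 90 = 225°
+180° (complement): 225 + 180 = 405 → 405 − 360 = 45°
+120° (triadic ↑): 45 + 120 = 165°
+151° (split-comp 29° ↓): 165 + 151 = 316°

316°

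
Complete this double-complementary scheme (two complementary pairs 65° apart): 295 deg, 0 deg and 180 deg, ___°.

115°

A rectangular tetradic uses two complementary pairs 65° apart: offsets 0°, 65°, 180°, 245°.
Among {0°, 180°, 295°}, 180° and 0° are a 180° pair.
The remaining hue 295° needs its own complement: 295 + 180 = 475 → 475 − 360 = 115°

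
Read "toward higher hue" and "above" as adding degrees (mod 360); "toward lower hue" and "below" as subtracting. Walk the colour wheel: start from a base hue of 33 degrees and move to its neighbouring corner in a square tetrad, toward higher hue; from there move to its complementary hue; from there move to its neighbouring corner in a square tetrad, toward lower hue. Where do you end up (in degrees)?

33 + 90 = 123°   (square ↑)
123 + 180 = 303°   (complement)
303 − 90 = 213°   (square ↓)

213°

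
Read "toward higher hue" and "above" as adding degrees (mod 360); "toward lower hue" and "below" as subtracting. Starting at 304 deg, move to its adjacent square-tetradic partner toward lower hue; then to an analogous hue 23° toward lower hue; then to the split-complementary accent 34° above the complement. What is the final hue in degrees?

45°

square ↓ −90°: 304 − 90 = 214°
analog 23° ↓ −23°: 214 − 23 = 191°
split-comp 34° ↑ +214°: 191 + 214 = 405 → 405 − 360 = 45°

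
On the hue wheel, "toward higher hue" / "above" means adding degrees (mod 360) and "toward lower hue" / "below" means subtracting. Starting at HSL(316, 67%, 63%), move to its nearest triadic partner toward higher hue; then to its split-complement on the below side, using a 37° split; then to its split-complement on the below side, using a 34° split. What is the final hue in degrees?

5°

316 + 120 = 436 → 436 − 360 = 76°   (triadic ↑)
76 + 143 = 219°   (split-comp 37° ↓)
219 + 146 = 365 → 365 − 360 = 5°   (split-comp 34° ↓)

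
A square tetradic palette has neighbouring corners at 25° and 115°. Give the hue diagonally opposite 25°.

A square tetradic scheme places four hues 90° apart; opposite corners are 180° apart.
25 + 180 = 205°

205°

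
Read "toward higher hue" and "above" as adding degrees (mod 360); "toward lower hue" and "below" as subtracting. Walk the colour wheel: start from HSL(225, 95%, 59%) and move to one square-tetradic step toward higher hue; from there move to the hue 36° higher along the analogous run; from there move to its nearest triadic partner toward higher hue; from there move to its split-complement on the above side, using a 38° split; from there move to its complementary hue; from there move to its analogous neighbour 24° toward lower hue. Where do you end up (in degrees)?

125°

225 + 90 = 315°   (square ↑)
315 + 36 = 351°   (analog 36° ↑)
351 + 120 = 471 → 471 − 360 = 111°   (triadic ↑)
111 + 218 = 329°   (split-comp 38° ↑)
329 + 180 = 509 → 509 − 360 = 149°   (complement)
149 − 24 = 125°   (analog 24° ↓)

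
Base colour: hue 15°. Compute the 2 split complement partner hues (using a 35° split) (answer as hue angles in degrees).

160° and 230°

Split-complementary hues sit 35° either side of the complement.
Complement of 15°: 15 + 180 = 195°
195 − 35 = 160°
195 + 35 = 230°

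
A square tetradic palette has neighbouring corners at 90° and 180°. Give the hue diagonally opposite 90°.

A square tetradic scheme places four hues 90° apart; opposite corners are 180° apart.
90 + 180 = 270°

270°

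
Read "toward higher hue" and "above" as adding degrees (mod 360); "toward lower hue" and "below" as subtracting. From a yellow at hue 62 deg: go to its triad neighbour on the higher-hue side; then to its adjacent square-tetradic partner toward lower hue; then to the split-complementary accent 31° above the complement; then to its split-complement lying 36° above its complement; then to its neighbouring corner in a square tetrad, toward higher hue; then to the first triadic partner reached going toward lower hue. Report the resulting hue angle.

129°

+120° (triadic ↑): 62 + 120 = 182°
−90° (square ↓): 182 − 90 = 92°
+211° (split-comp 31° ↑): 92 + 211 = 303°
+216° (split-comp 36° ↑): 303 + 216 = 519 → 519 − 360 = 159°
+90° (square ↑): 159 + 90 = 249°
−120° (triadic ↓): 249 − 120 = 129°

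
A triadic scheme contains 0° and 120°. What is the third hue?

240°

A triad spaces three hues 120° apart.
The full set is {0°, 120°, 240°}.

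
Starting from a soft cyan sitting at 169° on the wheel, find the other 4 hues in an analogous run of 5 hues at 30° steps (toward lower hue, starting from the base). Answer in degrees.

169 − 30 = 139°
169 − 60 = 109°
169 − 90 = 79°
169 − 120 = 49°

139°, 109°, 79° and 49°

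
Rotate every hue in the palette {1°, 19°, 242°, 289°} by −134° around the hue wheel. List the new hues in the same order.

227°, 245°, 108°, 155°

1 − 134 = -133 → -133 + 360 = 227°
19 − 134 = -115 → -115 + 360 = 245°
242 − 134 = 108°
289 − 134 = 155°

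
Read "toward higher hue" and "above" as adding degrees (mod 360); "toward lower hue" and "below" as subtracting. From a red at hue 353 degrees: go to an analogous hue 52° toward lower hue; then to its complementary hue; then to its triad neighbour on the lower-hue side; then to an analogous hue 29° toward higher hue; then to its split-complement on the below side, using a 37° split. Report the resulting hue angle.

−52° (analog 52° ↓): 353 − 52 = 301°
+180° (complement): 301 + 180 = 481 → 481 − 360 = 121°
−120° (triadic ↓): 121 − 120 = 1°
+29° (analog 29° ↑): 1 + 29 = 30°
+143° (split-comp 37° ↓): 30 + 143 = 173°

173°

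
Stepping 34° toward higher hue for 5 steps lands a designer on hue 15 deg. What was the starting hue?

5 steps of 34° (toward higher hue) give a net shift of +170°.
Start = end − shift: 15 − 170 = -155 → -155 + 360 = 205°

205°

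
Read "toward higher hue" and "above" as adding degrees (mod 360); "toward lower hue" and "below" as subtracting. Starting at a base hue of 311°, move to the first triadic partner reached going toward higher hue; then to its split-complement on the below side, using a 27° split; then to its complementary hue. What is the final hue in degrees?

44°

triadic ↑ +120°: 311 + 120 = 431 → 431 − 360 = 71°
split-comp 27° ↓ +153°: 71 + 153 = 224°
complement +180°: 224 + 180 = 404 → 404 − 360 = 44°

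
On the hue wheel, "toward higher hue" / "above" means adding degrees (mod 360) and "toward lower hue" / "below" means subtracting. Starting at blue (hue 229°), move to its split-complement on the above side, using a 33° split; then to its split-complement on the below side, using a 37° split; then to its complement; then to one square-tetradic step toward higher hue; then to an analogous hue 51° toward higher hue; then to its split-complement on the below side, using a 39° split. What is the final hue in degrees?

327°

+213° (split-comp 33° ↑): 229 + 213 = 442 → 442 − 360 = 82°
+143° (split-comp 37° ↓): 82 + 143 = 225°
+180° (complement): 225 + 180 = 405 → 405 − 360 = 45°
+90° (square ↑): 45 + 90 = 135°
+51° (analog 51° ↑): 135 + 51 = 186°
+141° (split-comp 39° ↓): 186 + 141 = 327°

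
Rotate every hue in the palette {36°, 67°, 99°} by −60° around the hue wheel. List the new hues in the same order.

36 − 60 = -24 → -24 + 360 = 336°
67 − 60 = 7°
99 − 60 = 39°

336°, 7°, 39°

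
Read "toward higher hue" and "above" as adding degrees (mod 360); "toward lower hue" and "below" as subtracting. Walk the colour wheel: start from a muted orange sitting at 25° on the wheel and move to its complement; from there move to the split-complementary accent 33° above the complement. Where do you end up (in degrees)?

25 + 180 = 205°   (complement)
205 + 213 = 418 → 418 − 360 = 58°   (split-comp 33° ↑)

58°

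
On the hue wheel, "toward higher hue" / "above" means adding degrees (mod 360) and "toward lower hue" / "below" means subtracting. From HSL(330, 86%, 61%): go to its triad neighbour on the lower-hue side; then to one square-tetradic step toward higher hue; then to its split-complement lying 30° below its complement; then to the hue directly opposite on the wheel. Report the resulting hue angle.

330 − 120 = 210°   (triadic ↓)
210 + 90 = 300°   (square ↑)
300 + 150 = 450 → 450 − 360 = 90°   (split-comp 30° ↓)
90 + 180 = 270°   (complement)

270°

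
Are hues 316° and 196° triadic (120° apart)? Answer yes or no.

Angular distance: |316 − 196| = 120 = 120°.
Triadic (120° apart) requires 120°.

yes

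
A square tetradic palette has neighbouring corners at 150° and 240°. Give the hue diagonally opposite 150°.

330°

A square tetradic scheme places four hues 90° apart; opposite corners are 180° apart.
150 + 180 = 330°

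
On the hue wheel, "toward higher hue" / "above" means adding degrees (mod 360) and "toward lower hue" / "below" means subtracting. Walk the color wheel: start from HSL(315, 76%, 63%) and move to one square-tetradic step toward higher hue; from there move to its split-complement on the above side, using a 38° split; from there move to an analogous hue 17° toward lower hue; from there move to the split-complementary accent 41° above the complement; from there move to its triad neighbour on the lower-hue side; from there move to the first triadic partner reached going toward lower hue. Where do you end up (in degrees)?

227°

315 + 90 = 405 → 405 − 360 = 45°   (square ↑)
45 + 218 = 263°   (split-comp 38° ↑)
263 − 17 = 246°   (analog 17° ↓)
246 + 221 = 467 → 467 − 360 = 107°   (split-comp 41° ↑)
107 − 120 = -13 → -13 + 360 = 347°   (triadic ↓)
347 − 120 = 227°   (triadic ↓)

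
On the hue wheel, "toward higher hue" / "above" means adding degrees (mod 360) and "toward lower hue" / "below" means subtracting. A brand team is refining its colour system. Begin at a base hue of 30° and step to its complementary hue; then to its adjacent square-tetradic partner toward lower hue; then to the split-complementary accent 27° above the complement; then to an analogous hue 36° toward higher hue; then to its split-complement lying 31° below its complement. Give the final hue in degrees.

152°

+180° (complement): 30 + 180 = 210°
−90° (square ↓): 210 − 90 = 120°
+207° (split-comp 27° ↑): 120 + 207 = 327°
+36° (analog 36° ↑): 327 + 36 = 363 → 363 − 360 = 3°
+149° (split-comp 31° ↓): 3 + 149 = 152°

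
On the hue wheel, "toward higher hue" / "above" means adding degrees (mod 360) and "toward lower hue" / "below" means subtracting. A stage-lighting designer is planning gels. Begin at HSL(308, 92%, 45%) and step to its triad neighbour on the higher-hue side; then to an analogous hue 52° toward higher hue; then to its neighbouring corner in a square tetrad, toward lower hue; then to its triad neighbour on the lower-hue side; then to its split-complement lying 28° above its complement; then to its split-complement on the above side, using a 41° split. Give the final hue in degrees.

339°

308 + 120 = 428 → 428 − 360 = 68°   (triadic ↑)
68 + 52 = 120°   (analog 52° ↑)
120 − 90 = 30°   (square ↓)
30 − 120 = -90 → -90 + 360 = 270°   (triadic ↓)
270 + 208 = 478 → 478 − 360 = 118°   (split-comp 28° ↑)
118 + 221 = 339°   (split-comp 41° ↑)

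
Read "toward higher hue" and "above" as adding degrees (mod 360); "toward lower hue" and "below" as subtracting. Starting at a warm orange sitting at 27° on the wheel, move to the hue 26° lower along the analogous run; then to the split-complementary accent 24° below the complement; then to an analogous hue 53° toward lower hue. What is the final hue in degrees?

104°

27 − 26 = 1°   (analog 26° ↓)
1 + 156 = 157°   (split-comp 24° ↓)
157 − 53 = 104°   (analog 53° ↓)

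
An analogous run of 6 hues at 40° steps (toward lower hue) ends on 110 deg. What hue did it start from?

310°

5 steps of 40° (toward lower hue) give a net shift of −200°.
Start = end − shift: 110 + 200 = 310°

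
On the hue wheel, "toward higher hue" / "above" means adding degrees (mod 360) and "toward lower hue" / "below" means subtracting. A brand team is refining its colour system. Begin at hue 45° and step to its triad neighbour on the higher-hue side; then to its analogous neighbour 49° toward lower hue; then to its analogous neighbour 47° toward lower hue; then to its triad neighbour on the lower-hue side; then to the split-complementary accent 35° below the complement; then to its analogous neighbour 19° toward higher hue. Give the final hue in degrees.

triadic ↑ +120°: 45 + 120 = 165°
analog 49° ↓ −49°: 165 − 49 = 116°
analog 47° ↓ −47°: 116 − 47 = 69°
triadic ↓ −120°: 69 − 120 = -51 → -51 + 360 = 309°
split-comp 35° ↓ +145°: 309 + 145 = 454 → 454 − 360 = 94°
analog 19° ↑ +19°: 94 + 19 = 113°

113°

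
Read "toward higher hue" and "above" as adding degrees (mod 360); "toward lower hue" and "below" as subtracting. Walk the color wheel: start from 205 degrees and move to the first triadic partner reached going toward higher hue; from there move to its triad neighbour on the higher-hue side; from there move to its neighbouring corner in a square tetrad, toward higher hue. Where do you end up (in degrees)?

205 + 120 = 325°   (triadic ↑)
325 + 120 = 445 → 445 − 360 = 85°   (triadic ↑)
85 + 90 = 175°   (square ↑)

175°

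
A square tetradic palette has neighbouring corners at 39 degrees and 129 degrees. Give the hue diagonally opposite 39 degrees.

219°

A square tetradic scheme places four hues 90° apart; opposite corners are 180° apart.
39 + 180 = 219°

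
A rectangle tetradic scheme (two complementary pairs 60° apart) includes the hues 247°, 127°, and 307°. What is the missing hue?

A rectangular tetradic uses two complementary pairs 60° apart: offsets 0°, 60°, 180°, 240°.
Among {127°, 247°, 307°}, 127° and 307° are a 180° pair.
The remaining hue 247° needs its own complement: 247 + 180 = 427 → 427 − 360 = 67°

67°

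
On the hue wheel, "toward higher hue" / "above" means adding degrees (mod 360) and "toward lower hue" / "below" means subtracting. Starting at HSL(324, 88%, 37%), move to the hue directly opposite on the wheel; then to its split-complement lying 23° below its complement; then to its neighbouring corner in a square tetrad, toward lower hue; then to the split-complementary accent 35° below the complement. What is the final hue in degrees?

complement +180°: 324 + 180 = 504 → 504 − 360 = 144°
split-comp 23° ↓ +157°: 144 + 157 = 301°
square ↓ −90°: 301 − 90 = 211°
split-comp 35° ↓ +145°: 211 + 145 = 356°

356°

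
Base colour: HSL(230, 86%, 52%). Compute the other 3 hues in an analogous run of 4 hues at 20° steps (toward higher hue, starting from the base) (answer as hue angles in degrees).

250°, 270°, and 290°

Analogous hues sit every 20° along the wheel.
230 + 20 = 250°
230 + 40 = 270°
230 + 60 = 290°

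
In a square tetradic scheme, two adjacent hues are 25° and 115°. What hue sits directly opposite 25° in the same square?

205°

A square tetradic scheme places four hues 90° apart; opposite corners are 180° apart.
25 + 180 = 205°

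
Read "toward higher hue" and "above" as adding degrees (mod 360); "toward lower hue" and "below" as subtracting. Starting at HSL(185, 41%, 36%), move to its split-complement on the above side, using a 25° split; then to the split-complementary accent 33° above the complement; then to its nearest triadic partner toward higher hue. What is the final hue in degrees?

3°

split-comp 25° ↑ +205°: 185 + 205 = 390 → 390 − 360 = 30°
split-comp 33° ↑ +213°: 30 + 213 = 243°
triadic ↑ +120°: 243 + 120 = 363 → 363 − 360 = 3°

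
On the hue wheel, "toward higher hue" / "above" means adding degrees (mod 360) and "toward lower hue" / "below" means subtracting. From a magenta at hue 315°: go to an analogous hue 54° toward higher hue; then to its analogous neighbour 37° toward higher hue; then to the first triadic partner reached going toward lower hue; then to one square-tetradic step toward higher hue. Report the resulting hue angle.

315 + 54 = 369 → 369 − 360 = 9°   (analog 54° ↑)
9 + 37 = 46°   (analog 37° ↑)
46 − 120 = -74 → -74 + 360 = 286°   (triadic ↓)
286 + 90 = 376 → 376 − 360 = 16°   (square ↑)

16°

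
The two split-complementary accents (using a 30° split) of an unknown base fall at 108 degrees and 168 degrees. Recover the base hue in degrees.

The accents sit 30° either side of the complement, so the complement is their short-arc midpoint on the wheel.
Short-arc midpoint of 108° and 168°: 138°.
Base is 180° from the complement: 138 − 180 = -42 → -42 + 360 = 318°

318°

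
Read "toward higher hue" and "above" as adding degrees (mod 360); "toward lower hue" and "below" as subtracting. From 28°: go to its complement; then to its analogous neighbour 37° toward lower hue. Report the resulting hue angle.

28 + 180 = 208°   (complement)
208 − 37 = 171°   (analog 37° ↓)

171°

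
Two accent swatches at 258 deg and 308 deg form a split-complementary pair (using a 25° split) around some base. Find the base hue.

The accents sit 25° either side of the complement, so the complement is their short-arc midpoint on the wheel.
Short-arc midpoint of 258° and 308°: 283°.
Base is 180° from the complement: 283 − 180 = 103°

103°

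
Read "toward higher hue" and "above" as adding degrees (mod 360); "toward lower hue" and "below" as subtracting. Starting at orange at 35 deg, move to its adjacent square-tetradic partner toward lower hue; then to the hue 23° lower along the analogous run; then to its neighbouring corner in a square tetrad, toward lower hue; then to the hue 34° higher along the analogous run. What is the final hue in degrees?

square ↓ −90°: 35 − 90 = -55 → -55 + 360 = 305°
analog 23° ↓ −23°: 305 − 23 = 282°
square ↓ −90°: 282 − 90 = 192°
analog 34° ↑ +34°: 192 + 34 = 226°

226°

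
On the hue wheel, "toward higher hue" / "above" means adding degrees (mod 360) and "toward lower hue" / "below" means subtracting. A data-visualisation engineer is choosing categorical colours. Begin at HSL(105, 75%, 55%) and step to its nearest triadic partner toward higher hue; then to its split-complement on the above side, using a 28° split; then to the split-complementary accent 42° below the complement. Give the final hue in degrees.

211°

triadic ↑ +120°: 105 + 120 = 225°
split-comp 28° ↑ +208°: 225 + 208 = 433 → 433 − 360 = 73°
split-comp 42° ↓ +138°: 73 + 138 = 211°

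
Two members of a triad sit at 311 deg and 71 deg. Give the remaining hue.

A triad spaces three hues 120° apart.
The full set is {71°, 191°, 311°}.

191°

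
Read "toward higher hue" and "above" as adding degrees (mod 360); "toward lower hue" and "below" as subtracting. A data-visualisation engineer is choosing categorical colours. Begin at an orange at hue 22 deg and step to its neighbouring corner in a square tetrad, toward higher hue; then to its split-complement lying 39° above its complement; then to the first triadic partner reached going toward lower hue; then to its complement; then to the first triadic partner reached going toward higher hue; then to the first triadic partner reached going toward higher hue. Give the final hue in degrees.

+90° (square ↑): 22 + 90 = 112°
+219° (split-comp 39° ↑): 112 + 219 = 331°
−120° (triadic ↓): 331 − 120 = 211°
+180° (complement): 211 + 180 = 391 → 391 − 360 = 31°
+120° (triadic ↑): 31 + 120 = 151°
+120° (triadic ↑): 151 + 120 = 271°

271°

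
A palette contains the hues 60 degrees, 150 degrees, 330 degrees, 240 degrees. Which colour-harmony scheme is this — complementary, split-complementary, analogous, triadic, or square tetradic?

square tetradic

Sort the hues: 60°, 150°, 240°, 330°.
Successive gaps around the wheel: 90°, 90°, 90°, 90°.
Four hues every 90° form a square tetradic scheme.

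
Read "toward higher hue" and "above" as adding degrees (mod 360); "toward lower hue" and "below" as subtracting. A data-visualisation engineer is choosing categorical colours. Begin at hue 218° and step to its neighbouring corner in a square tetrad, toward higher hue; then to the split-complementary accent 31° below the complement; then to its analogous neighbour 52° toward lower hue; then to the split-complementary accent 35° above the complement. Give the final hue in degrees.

260°

+90° (square ↑): 218 + 90 = 308°
+149° (split-comp 31° ↓): 308 + 149 = 457 → 457 − 360 = 97°
−52° (analog 52° ↓): 97 − 52 = 45°
+215° (split-comp 35° ↑): 45 + 215 = 260°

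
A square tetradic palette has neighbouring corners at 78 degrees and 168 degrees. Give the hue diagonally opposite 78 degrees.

258°

A square tetradic scheme places four hues 90° apart; opposite corners are 180° apart.
78 + 180 = 258°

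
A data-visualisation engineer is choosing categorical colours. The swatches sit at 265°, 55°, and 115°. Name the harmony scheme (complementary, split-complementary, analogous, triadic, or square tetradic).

Sort the hues: 55°, 115°, 265°.
Successive gaps around the wheel: 60°, 150°, 150°.
Two 150° gaps and one 60° gap — a base hue opposite a pair of accents 30° either side of its complement — is the split-complementary pattern.

split-complementary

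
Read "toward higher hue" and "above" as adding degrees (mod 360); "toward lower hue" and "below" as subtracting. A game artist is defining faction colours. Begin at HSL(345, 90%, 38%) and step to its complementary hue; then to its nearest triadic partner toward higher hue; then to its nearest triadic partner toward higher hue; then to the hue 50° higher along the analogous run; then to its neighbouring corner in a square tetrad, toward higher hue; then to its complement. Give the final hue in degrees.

+180° (complement): 345 + 180 = 525 → 525 − 360 = 165°
+120° (triadic ↑): 165 + 120 = 285°
+120° (triadic ↑): 285 + 120 = 405 → 405 − 360 = 45°
+50° (analog 50° ↑): 45 + 50 = 95°
+90° (square ↑): 95 + 90 = 185°
+180° (complement): 185 + 180 = 365 → 365 − 360 = 5°

5°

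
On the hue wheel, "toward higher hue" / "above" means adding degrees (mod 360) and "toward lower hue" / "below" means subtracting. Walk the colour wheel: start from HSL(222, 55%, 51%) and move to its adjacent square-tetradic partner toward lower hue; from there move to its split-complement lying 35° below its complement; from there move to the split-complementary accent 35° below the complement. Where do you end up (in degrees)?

62°

square ↓ −90°: 222 − 90 = 132°
split-comp 35° ↓ +145°: 132 + 145 = 277°
split-comp 35° ↓ +145°: 277 + 145 = 422 → 422 − 360 = 62°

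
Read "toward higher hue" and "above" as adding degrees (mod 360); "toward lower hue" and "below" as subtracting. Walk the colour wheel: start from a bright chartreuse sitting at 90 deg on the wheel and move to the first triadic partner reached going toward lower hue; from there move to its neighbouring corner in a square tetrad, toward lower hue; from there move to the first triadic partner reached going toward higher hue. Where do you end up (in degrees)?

0°

−120° (triadic ↓): 90 − 120 = -30 → -30 + 360 = 330°
−90° (square ↓): 330 − 90 = 240°
+120° (triadic ↑): 240 + 120 = 360 → 360 − 360 = 0°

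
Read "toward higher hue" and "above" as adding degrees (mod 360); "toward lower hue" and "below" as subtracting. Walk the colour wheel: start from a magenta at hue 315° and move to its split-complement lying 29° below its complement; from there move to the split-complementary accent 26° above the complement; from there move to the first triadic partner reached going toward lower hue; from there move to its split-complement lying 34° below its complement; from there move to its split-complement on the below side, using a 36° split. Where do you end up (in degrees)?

122°

315 + 151 = 466 → 466 − 360 = 106°   (split-comp 29° ↓)
106 + 206 = 312°   (split-comp 26° ↑)
312 − 120 = 192°   (triadic ↓)
192 + 146 = 338°   (split-comp 34° ↓)
338 + 144 = 482 → 482 − 360 = 122°   (split-comp 36° ↓)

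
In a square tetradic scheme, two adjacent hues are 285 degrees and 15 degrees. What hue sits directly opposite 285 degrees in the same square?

105°

A square tetradic scheme places four hues 90° apart; opposite corners are 180° apart.
285 + 180 = 465 → 465 − 360 = 105°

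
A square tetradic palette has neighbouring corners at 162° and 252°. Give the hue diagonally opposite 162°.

342°

A square tetradic scheme places four hues 90° apart; opposite corners are 180° apart.
162 + 180 = 342°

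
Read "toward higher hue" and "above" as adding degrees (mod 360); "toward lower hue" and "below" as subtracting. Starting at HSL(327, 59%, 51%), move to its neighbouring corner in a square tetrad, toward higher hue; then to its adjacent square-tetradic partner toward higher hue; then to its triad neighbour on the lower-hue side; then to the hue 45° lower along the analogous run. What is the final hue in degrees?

342°

327 + 90 = 417 → 417 − 360 = 57°   (square ↑)
57 + 90 = 147°   (square ↑)
147 − 120 = 27°   (triadic ↓)
27 − 45 = -18 → -18 + 360 = 342°   (analog 45° ↓)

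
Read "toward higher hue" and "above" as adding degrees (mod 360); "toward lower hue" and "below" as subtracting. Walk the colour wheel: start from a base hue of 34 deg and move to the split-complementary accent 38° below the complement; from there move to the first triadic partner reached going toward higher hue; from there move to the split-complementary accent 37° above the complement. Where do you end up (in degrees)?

split-comp 38° ↓ +142°: 34 + 142 = 176°
triadic ↑ +120°: 176 + 120 = 296°
split-comp 37° ↑ +217°: 296 + 217 = 513 → 513 − 360 = 153°

153°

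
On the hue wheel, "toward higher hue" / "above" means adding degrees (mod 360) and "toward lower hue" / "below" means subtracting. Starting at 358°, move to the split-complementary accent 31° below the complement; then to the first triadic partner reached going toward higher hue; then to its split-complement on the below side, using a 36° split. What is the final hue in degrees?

51°

+149° (split-comp 31° ↓): 358 + 149 = 507 → 507 − 360 = 147°
+120° (triadic ↑): 147 + 120 = 267°
+144° (split-comp 36° ↓): 267 + 144 = 411 → 411 − 360 = 51°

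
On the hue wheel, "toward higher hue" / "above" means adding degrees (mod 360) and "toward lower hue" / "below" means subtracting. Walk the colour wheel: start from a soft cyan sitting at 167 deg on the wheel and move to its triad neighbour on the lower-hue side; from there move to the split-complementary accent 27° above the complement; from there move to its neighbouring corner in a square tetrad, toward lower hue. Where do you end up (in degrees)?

164°

−120° (triadic ↓): 167 − 120 = 47°
+207° (split-comp 27° ↑): 47 + 207 = 254°
−90° (square ↓): 254 − 90 = 164°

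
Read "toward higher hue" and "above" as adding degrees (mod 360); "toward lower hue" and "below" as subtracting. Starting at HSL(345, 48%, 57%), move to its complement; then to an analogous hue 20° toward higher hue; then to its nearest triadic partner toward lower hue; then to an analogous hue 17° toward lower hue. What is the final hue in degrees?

complement +180°: 345 + 180 = 525 → 525 − 360 = 165°
analog 20° ↑ +20°: 165 + 20 = 185°
triadic ↓ −120°: 185 − 120 = 65°
analog 17° ↓ −17°: 65 − 17 = 48°

48°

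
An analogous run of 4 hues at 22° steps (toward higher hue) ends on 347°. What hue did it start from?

3 steps of 22° (toward higher hue) give a net shift of +66°.
Start = end − shift: 347 − 66 = 281°

281°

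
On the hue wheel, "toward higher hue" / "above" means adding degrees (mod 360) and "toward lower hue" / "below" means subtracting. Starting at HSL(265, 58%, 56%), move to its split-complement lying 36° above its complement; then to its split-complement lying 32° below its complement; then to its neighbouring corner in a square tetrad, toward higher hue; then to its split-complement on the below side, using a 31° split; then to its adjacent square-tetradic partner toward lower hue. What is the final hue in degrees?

265 + 216 = 481 → 481 − 360 = 121°   (split-comp 36° ↑)
121 + 148 = 269°   (split-comp 32° ↓)
269 + 90 = 359°   (square ↑)
359 + 149 = 508 → 508 − 360 = 148°   (split-comp 31° ↓)
148 − 90 = 58°   (square ↓)

58°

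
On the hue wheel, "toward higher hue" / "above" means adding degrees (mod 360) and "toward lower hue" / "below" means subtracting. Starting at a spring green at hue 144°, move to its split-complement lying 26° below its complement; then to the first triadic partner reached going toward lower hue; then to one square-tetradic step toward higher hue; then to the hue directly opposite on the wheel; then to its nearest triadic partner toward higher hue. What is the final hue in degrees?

208°

144 + 154 = 298°   (split-comp 26° ↓)
298 − 120 = 178°   (triadic ↓)
178 + 90 = 268°   (square ↑)
268 + 180 = 448 → 448 − 360 = 88°   (complement)
88 + 120 = 208°   (triadic ↑)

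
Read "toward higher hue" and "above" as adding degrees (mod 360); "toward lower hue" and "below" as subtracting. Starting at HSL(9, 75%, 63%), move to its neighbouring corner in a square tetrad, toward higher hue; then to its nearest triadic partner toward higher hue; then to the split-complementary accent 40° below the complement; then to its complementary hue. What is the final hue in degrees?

179°

9 + 90 = 99°   (square ↑)
99 + 120 = 219°   (triadic ↑)
219 + 140 = 359°   (split-comp 40° ↓)
359 + 180 = 539 → 539 − 360 = 179°   (complement)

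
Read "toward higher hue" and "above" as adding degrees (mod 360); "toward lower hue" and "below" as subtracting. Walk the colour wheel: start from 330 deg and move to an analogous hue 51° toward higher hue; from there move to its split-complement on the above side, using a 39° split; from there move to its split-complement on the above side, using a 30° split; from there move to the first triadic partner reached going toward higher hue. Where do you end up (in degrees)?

210°

analog 51° ↑ +51°: 330 + 51 = 381 → 381 − 360 = 21°
split-comp 39° ↑ +219°: 21 + 219 = 240°
split-comp 30° ↑ +210°: 240 + 210 = 450 → 450 − 360 = 90°
triadic ↑ +120°: 90 + 120 = 210°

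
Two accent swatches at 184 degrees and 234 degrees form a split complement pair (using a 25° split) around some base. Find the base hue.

29°

The accents sit 25° either side of the complement, so the complement is their short-arc midpoint on the wheel.
Short-arc midpoint of 184° and 234°: 209°.
Base is 180° from the complement: 209 − 180 = 29°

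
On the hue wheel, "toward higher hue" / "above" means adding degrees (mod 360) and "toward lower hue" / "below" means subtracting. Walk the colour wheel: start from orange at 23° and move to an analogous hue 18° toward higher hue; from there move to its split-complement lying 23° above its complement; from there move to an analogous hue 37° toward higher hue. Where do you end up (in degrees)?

23 + 18 = 41°   (analog 18° ↑)
41 + 203 = 244°   (split-comp 23° ↑)
244 + 37 = 281°   (analog 37° ↑)

281°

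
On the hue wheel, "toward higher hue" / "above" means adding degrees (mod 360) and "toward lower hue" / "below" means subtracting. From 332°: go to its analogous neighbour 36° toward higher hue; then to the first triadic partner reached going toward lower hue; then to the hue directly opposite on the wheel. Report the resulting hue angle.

332 + 36 = 368 → 368 − 360 = 8°   (analog 36° ↑)
8 − 120 = -112 → -112 + 360 = 248°   (triadic ↓)
248 + 180 = 428 → 428 − 360 = 68°   (complement)

68°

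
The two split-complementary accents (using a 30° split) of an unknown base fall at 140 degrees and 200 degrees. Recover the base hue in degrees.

350°

The accents sit 30° either side of the complement, so the complement is their short-arc midpoint on the wheel.
Short-arc midpoint of 140° and 200°: 170°.
Base is 180° from the complement: 170 − 180 = -10 → -10 + 360 = 350°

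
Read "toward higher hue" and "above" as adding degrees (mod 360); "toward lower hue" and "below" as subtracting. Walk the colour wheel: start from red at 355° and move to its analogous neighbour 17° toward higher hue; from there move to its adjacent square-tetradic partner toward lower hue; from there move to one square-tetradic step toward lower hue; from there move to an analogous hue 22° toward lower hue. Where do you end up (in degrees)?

analog 17° ↑ +17°: 355 + 17 = 372 → 372 − 360 = 12°
square ↓ −90°: 12 − 90 = -78 → -78 + 360 = 282°
square ↓ −90°: 282 − 90 = 192°
analog 22° ↓ −22°: 192 − 22 = 170°

170°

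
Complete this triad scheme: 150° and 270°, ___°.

30°

A triad places three hues 120° apart.
The full set through 150° is {30°, 150°, 270°}.
Given {150°, 270°}, the missing hue is 30°.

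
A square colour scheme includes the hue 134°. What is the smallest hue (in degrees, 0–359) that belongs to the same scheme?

44°

A square tetradic scheme places four hues every 90°.
The full set through 134° is {44°, 134°, 224°, 314°}.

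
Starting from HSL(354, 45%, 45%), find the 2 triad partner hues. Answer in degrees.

A triad places three hues 120° apart.
354 + 120 = 474 → 474 − 360 = 114°
354 + 240 = 594 → 594 − 360 = 234°

114° and 234°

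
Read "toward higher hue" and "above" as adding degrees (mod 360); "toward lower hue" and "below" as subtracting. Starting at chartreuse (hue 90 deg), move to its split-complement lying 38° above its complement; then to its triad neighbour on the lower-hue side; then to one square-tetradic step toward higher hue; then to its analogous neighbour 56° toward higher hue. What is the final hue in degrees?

334°

+218° (split-comp 38° ↑): 90 + 218 = 308°
−120° (triadic ↓): 308 − 120 = 188°
+90° (square ↑): 188 + 90 = 278°
+56° (analog 56° ↑): 278 + 56 = 334°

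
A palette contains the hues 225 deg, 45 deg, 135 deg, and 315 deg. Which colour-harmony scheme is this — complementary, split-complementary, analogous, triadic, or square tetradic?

Sort the hues: 45°, 135°, 225°, 315°.
Successive gaps around the wheel: 90°, 90°, 90°, 90°.
Four hues every 90° form a square tetradic scheme.

square tetradic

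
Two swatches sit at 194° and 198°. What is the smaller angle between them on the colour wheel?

|194 − 198| = 4.
4 ≤ 180, so the shorter arc is 4°.

4°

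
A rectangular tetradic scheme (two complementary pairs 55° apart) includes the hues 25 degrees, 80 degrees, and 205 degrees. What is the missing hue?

A rectangular tetradic uses two complementary pairs 55° apart: offsets 0°, 55°, 180°, 235°.
Among {25°, 80°, 205°}, 25° and 205° are a 180° pair.
The remaining hue 80° needs its own complement: 80 + 180 = 260°

260°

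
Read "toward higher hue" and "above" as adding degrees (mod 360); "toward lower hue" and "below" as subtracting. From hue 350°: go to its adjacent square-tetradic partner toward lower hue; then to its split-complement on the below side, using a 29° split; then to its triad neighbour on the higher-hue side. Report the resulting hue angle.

350 − 90 = 260°   (square ↓)
260 + 151 = 411 → 411 − 360 = 51°   (split-comp 29° ↓)
51 + 120 = 171°   (triadic ↑)

171°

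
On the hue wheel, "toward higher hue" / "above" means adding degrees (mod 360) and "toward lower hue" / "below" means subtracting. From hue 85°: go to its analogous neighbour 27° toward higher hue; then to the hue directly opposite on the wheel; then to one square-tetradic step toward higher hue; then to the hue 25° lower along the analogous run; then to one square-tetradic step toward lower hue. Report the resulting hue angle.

+27° (analog 27° ↑): 85 + 27 = 112°
+180° (complement): 112 + 180 = 292°
+90° (square ↑): 292 + 90 = 382 → 382 − 360 = 22°
−25° (analog 25° ↓): 22 − 25 = -3 → -3 + 360 = 357°
−90° (square ↓): 357 − 90 = 267°

267°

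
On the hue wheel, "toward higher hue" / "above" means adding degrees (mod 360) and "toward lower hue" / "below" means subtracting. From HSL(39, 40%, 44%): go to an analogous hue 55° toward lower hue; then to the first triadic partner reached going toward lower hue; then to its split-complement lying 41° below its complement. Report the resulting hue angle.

3°

−55° (analog 55° ↓): 39 − 55 = -16 → -16 + 360 = 344°
−120° (triadic ↓): 344 − 120 = 224°
+139° (split-comp 41° ↓): 224 + 139 = 363 → 363 − 360 = 3°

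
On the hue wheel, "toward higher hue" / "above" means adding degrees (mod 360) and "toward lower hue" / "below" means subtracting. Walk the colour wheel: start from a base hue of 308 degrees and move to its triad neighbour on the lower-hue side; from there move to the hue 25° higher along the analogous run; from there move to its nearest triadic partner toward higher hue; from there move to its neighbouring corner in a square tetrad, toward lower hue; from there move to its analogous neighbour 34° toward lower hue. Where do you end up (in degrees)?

308 − 120 = 188°   (triadic ↓)
188 + 25 = 213°   (analog 25° ↑)
213 + 120 = 333°   (triadic ↑)
333 − 90 = 243°   (square ↓)
243 − 34 = 209°   (analog 34° ↓)

209°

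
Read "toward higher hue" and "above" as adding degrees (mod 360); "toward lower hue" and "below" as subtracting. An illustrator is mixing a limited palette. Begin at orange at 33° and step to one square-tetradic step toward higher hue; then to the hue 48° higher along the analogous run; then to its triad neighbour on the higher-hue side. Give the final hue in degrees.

291°

+90° (square ↑): 33 + 90 = 123°
+48° (analog 48° ↑): 123 + 48 = 171°
+120° (triadic ↑): 171 + 120 = 291°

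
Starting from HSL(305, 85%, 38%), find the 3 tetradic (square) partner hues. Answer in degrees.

305 + 90 = 395 → 395 − 360 = 35°
305 + 180 = 485 → 485 − 360 = 125°
305 + 270 = 575 → 575 − 360 = 215°

35°, 125°, and 215°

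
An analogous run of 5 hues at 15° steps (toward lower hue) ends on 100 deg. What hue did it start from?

4 steps of 15° (toward lower hue) give a net shift of −60°.
Start = end − shift: 100 + 60 = 160°

160°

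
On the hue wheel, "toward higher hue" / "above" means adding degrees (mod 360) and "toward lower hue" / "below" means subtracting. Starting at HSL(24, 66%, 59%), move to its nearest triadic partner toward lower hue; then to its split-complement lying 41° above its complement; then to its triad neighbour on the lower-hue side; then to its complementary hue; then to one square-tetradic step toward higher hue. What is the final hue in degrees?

triadic ↓ −120°: 24 − 120 = -96 → -96 + 360 = 264°
split-comp 41° ↑ +221°: 264 + 221 = 485 → 485 − 360 = 125°
triadic ↓ −120°: 125 − 120 = 5°
complement +180°: 5 + 180 = 185°
square ↑ +90°: 185 + 90 = 275°

275°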